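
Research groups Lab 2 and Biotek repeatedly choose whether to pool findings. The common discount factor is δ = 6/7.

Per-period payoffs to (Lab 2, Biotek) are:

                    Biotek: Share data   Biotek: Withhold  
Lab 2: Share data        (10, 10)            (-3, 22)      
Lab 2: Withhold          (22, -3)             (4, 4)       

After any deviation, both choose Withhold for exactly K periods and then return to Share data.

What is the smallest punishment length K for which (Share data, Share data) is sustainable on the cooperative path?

3

No profitable deviation requires (10−4)(δ+…+δ^K) ≥ 22−10, i.e. δ+…+δ^K ≥ 2 ≈ 2.0000.
With δ = 6/7, the partial sums are K=1: 0.8571, K=2: 1.5918, K=3: 2.2216.
K = 3 is the first length at which the sum reaches 2.0000.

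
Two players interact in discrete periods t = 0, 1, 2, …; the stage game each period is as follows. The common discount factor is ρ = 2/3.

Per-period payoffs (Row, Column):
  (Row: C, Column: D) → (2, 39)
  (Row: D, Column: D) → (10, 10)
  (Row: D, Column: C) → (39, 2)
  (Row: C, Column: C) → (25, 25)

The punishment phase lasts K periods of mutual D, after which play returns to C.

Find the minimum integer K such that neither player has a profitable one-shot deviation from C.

2

Need Σ_{k=1}^{K} ρ^k ≥ (39−25)/(25−10) = 0.9333 at ρ = 2/3.
At K = 1 the sum is 0.6667 < 0.9333; at K = 2 it is 1.1111 ≥ 0.9333.
So the minimum punishment length is K = 2.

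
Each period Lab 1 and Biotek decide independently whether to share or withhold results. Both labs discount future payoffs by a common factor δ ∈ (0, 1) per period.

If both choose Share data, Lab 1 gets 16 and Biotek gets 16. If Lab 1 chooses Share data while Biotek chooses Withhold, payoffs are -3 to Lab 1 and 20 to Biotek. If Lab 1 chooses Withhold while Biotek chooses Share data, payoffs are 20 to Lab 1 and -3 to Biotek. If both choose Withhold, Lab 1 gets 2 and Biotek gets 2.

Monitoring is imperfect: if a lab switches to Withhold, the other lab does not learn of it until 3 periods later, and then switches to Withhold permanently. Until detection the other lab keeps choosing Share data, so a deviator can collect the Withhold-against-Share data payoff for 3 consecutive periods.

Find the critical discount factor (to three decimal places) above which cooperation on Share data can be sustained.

The best deviation is to choose Withhold for all 3 undetected periods, earning 20 each, then 2 forever once detected.
Deviation value: 20(1−δ^3)/(1−δ) + 2δ^3/(1−δ); cooperation value: 16/(1−δ).
IC: 16 ≥ 20(1−δ^3) + 2δ^3 = 20 − 18δ^3.
So δ^3 ≥ 4/18 = 2/9, giving δ ≥ (2/9)^(1/3) ≈ 0.606.

0.606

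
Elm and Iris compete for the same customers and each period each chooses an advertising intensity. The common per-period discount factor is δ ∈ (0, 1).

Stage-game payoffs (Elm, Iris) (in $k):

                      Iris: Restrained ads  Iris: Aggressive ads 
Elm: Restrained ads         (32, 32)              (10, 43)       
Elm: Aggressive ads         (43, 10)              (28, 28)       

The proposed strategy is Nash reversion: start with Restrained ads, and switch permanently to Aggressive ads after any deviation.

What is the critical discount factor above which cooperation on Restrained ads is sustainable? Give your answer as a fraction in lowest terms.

32/(1−δ) ≥ 43 + 28δ/(1−δ)
32 ≥ 43 − 15δ
δ ≥ 11/15.

11/15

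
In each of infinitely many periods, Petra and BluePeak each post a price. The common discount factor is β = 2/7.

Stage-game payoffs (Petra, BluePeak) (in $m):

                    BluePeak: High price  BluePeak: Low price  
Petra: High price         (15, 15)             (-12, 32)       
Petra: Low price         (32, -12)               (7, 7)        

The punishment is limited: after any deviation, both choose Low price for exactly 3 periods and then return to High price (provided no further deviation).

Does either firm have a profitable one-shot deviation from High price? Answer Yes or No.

A one-shot deviation gives 32 now, then 7 for 3 periods, then back to 15.
Gain from deviating: (32−15) today; loss: (15−7) in each of the next 3 periods.
No-deviation condition: (15−7)(β+…+β^3) ≥ 32−15, i.e. β+…+β^3 ≥ 17/8.
At β = 2/7: β+…+β^3 = 0.3907 < 2.1250.
So cooperation is not sustainable.

Yes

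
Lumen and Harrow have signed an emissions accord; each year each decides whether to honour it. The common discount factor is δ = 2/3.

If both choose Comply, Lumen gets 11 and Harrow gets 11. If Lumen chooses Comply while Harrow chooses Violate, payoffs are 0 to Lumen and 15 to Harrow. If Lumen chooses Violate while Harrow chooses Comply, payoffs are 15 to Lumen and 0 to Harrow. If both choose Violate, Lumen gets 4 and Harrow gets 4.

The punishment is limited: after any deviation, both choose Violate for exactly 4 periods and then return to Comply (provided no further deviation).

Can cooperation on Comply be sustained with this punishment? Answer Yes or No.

Yes

A one-shot deviation gives 15 now, then 4 for 4 periods, then back to 11.
Gain from deviating: (15−11) today; loss: (11−4) in each of the next 4 periods.
No-deviation condition: (11−4)(δ+…+δ^4) ≥ 15−11, i.e. δ+…+δ^4 ≥ 4/7.
At δ = 2/3: δ+…+δ^4 = 1.6049 ≥ 0.5714.
So cooperation is sustainable.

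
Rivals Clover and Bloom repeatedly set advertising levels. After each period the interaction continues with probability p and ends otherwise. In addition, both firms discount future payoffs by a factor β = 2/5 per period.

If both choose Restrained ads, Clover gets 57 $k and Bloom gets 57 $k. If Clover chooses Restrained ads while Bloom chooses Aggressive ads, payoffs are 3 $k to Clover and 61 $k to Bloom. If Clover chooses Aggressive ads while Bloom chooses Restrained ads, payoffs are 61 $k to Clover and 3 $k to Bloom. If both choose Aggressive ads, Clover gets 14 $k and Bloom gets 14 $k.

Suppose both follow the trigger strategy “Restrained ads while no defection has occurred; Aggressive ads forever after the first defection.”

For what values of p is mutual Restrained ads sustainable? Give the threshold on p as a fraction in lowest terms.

10/47

Expected continuation weight on next period's payoff is β·p = 2/5·p, which plays the role of the discount factor.
Cooperation requires 2/5·p ≥ (61−57)/(61−14) = 4/47, hence p ≥ 10/47.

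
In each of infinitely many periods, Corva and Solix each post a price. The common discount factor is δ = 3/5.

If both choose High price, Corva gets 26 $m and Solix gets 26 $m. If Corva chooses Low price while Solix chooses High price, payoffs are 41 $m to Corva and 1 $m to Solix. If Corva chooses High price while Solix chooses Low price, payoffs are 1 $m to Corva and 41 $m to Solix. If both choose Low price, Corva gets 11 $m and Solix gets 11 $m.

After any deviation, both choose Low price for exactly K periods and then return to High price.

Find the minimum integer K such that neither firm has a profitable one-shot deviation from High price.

No profitable deviation requires (26−11)(δ+…+δ^K) ≥ 41−26, i.e. δ+…+δ^K ≥ 1 ≈ 1.0000.
With δ = 3/5, the partial sums are K=1: 0.6000, K=2: 0.9600, K=3: 1.1760.
K = 3 is the first length at which the sum reaches 1.0000.

3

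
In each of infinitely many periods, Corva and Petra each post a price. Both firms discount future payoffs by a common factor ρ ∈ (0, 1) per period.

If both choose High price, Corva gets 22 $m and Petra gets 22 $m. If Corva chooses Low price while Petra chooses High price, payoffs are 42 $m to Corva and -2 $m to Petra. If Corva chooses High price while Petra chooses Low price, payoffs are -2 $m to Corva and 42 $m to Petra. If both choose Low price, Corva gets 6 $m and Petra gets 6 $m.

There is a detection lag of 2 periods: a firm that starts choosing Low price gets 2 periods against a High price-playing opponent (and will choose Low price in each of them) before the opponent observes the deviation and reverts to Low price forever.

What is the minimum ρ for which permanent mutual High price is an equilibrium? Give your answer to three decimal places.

0.745

The best deviation is to choose Low price for all 2 undetected periods, earning 42 each, then 6 forever once detected.
Deviation value: 42(1−ρ^2)/(1−ρ) + 6ρ^2/(1−ρ); cooperation value: 22/(1−ρ).
IC: 22 ≥ 42(1−ρ^2) + 6ρ^2 = 42 − 36ρ^2.
So ρ^2 ≥ 20/36 = 5/9, giving ρ ≥ (5/9)^(1/2) ≈ 0.745.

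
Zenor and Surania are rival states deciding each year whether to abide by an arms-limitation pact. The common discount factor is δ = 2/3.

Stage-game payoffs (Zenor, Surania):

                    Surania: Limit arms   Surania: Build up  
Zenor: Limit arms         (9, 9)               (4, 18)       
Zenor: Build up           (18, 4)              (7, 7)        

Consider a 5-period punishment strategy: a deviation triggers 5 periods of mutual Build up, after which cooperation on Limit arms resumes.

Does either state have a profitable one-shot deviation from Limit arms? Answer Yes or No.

Comparing payoff streams over the 6 periods until play realigns: cooperate → 9(1+δ+…+δ^5); deviate → 18 + 7(δ+…+δ^5).
Cooperation is sustained iff (9−7)(δ+…+δ^5) ≥ 18−9.
δ+…+δ^5 = 2/3·(1−(2/3)^5)/(1−2/3) = 1.7366, and (18−9)/(9−7) = 4.5000.
1.7366 < 4.5000, so cooperation is not sustainable.

Yes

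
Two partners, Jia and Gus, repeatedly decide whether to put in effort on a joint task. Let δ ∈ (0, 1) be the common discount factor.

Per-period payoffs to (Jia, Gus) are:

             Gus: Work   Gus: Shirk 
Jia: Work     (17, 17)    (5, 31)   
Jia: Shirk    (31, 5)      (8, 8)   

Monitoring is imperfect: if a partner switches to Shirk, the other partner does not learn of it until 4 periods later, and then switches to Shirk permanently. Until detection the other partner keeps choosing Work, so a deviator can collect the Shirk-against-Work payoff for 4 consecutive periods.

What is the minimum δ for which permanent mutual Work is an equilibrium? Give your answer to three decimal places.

A deviator earns 31 for 4 periods, then 8 forever; cooperating earns 17 forever. Multiplying the IC by (1−δ):
17 ≥ 31(1−δ^4) + 8δ^4, so 23·δ^4 ≥ 14 and δ^4 ≥ 14/23.
δ ≥ (14/23)^(1/4) ≈ 0.883.

0.883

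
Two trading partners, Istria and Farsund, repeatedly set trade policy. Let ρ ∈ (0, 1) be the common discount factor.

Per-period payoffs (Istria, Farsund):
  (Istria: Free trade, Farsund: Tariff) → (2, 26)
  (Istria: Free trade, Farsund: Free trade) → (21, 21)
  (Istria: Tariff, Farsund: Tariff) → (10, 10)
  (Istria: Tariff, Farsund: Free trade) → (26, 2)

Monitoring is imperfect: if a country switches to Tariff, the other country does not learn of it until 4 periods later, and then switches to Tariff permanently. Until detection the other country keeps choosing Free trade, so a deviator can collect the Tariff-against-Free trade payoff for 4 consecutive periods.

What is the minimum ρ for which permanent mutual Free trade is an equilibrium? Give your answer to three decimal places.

Deviating for the 4 undetected periods gains 26−21 = 5 per period over cooperation, then loses 21−10 = 11 per period forever once punishment starts.
Gain: 5(1 + ρ + … + ρ^3); loss: 11·ρ^4/(1−ρ).
No profitable deviation ⇔ 5(1−ρ^4) ≤ 11·ρ^4, i.e. ρ^4 ≥ 5/(5+11) = 5/16.
Hence ρ ≥ (5/16)^(1/4) ≈ 0.748.

0.748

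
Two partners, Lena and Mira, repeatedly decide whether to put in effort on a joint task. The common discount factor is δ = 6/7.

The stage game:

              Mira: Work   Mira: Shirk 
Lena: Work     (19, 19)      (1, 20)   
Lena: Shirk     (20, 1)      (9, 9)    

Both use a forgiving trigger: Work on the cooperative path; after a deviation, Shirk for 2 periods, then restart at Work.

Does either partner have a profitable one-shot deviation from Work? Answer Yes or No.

A one-shot deviation gives 20 now, then 9 for 2 periods, then back to 19.
Gain from deviating: (20−19) today; loss: (19−9) in each of the next 2 periods.
No-deviation condition: (19−9)(δ+…+δ^2) ≥ 20−19, i.e. δ+…+δ^2 ≥ 1/10.
At δ = 6/7: δ+…+δ^2 = 1.5918 ≥ 0.1000.
So cooperation is sustainable.

No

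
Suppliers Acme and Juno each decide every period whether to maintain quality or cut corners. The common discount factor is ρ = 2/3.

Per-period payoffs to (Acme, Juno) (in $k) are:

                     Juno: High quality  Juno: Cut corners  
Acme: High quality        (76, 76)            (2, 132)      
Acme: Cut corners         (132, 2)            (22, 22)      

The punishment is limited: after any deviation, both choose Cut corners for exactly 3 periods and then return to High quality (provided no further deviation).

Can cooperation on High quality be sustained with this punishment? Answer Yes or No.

Yes

Comparing payoff streams over the 4 periods until play realigns: cooperate → 76(1+ρ+…+ρ^3); deviate → 132 + 22(ρ+…+ρ^3).
Cooperation is sustained iff (76−22)(ρ+…+ρ^3) ≥ 132−76.
ρ+…+ρ^3 = 2/3·(1−(2/3)^3)/(1−2/3) = 1.4074, and (132−76)/(76−22) = 1.0370.
1.4074 ≥ 1.0370, so cooperation is sustainable.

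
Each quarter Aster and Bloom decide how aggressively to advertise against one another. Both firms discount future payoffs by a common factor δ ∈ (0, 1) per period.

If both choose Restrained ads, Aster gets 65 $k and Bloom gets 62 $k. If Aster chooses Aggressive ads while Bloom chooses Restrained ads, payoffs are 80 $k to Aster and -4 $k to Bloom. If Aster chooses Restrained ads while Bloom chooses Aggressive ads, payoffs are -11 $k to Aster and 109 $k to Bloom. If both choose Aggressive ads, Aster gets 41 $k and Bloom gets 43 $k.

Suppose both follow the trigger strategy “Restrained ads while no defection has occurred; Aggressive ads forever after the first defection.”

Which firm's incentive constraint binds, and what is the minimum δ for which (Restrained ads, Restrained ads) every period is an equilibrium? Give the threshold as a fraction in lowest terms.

Bloom; δ ≥ 47/66

For Aster: deviation gain 80−65 = 15, per-period punishment loss 65−41 = 24. IC gives δ ≥ 15/39 = 5/13.
For Bloom: gain 47, loss 19 per period, so δ ≥ 47/66.
The tighter constraint is Bloom's, so cooperation needs δ ≥ 47/66.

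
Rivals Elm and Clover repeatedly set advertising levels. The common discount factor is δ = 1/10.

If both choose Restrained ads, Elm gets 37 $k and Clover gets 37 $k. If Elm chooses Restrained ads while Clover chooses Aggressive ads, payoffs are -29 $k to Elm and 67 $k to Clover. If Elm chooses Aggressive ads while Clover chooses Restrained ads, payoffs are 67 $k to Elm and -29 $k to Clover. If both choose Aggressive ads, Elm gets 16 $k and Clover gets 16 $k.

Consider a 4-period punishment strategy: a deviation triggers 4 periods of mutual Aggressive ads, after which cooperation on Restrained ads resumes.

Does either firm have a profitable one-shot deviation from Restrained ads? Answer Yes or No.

IC: δ+…+δ^4 ≥ (67−37)/(37−16) = 10/7.
At δ = 1/10: partial sum = 0.1111 < 1.4286. Cooperation not sustainable.

Yes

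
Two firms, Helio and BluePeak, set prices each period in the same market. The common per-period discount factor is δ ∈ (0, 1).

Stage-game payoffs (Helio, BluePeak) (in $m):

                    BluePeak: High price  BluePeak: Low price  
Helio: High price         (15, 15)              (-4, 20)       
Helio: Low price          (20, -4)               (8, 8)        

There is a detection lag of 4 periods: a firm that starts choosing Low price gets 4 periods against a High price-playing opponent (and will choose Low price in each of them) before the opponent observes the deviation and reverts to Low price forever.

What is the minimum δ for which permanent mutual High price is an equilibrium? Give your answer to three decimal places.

Deviating for the 4 undetected periods gains 20−15 = 5 per period over cooperation, then loses 15−8 = 7 per period forever once punishment starts.
Gain: 5(1 + δ + … + δ^3); loss: 7·δ^4/(1−δ).
No profitable deviation ⇔ 5(1−δ^4) ≤ 7·δ^4, i.e. δ^4 ≥ 5/(5+7) = 5/12.
Hence δ ≥ (5/12)^(1/4) ≈ 0.803.

0.803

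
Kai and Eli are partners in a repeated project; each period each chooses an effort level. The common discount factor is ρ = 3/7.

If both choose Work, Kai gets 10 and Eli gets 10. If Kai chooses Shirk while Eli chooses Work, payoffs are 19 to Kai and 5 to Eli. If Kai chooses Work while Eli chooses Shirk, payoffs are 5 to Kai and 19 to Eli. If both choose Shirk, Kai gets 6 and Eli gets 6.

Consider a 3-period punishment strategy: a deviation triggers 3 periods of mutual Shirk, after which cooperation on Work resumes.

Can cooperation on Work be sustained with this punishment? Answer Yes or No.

Comparing payoff streams over the 4 periods until play realigns: cooperate → 10(1+ρ+…+ρ^3); deviate → 19 + 6(ρ+…+ρ^3).
Cooperation is sustained iff (10−6)(ρ+…+ρ^3) ≥ 19−10.
ρ+…+ρ^3 = 3/7·(1−(3/7)^3)/(1−3/7) = 0.6910, and (19−10)/(10−6) = 2.2500.
0.6910 < 2.2500, so cooperation is not sustainable.

No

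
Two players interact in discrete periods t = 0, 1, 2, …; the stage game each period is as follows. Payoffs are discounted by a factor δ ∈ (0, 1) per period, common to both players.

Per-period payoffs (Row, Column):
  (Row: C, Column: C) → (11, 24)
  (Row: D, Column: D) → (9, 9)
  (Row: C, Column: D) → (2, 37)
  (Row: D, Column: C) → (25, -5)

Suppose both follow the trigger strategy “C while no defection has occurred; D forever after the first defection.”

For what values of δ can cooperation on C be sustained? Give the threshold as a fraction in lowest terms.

Row: cooperation gives 11 each period; deviation gives 25 once then 9 forever.
  11/(1−δ) ≥ 25 + 9δ/(1−δ) ⇒ δ ≥ 14/16 = 7/8.
Column: cooperation gives 24 each period; deviation gives 37 once then 9 forever.
  δ ≥ 13/28.
Both must hold, so the binding constraint is Row's: δ ≥ 7/8.

7/8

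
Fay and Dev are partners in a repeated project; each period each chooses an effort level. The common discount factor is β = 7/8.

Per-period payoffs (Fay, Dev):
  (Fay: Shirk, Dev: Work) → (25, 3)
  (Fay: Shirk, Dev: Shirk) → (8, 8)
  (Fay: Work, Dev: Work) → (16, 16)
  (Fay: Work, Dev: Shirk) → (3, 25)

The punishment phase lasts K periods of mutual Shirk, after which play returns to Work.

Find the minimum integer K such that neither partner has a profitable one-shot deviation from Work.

2

No profitable deviation requires (16−8)(β+…+β^K) ≥ 25−16, i.e. β+…+β^K ≥ 9/8 ≈ 1.1250.
With β = 7/8, the partial sums are K=1: 0.8750, K=2: 1.6406.
K = 2 is the first length at which the sum reaches 1.1250.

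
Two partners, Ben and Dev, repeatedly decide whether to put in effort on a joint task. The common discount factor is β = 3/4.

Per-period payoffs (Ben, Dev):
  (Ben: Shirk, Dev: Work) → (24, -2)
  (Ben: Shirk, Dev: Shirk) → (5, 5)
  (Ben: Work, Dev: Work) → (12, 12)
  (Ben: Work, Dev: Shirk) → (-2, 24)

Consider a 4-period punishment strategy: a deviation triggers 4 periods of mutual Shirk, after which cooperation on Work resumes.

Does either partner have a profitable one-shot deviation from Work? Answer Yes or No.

No

IC: β+…+β^4 ≥ (24−12)/(12−5) = 12/7.
At β = 3/4: partial sum = 2.0508 ≥ 1.7143. Cooperation sustainable.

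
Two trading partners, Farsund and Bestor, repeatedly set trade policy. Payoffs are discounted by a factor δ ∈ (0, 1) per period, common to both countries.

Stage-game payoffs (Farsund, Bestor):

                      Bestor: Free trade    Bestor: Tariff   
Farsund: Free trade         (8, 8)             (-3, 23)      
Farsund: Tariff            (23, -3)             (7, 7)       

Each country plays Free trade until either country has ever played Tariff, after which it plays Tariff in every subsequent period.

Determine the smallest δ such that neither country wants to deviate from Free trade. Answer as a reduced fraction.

15/16

8/(1−δ) ≥ 23 + 7δ/(1−δ)
8 ≥ 23 − 16δ
δ ≥ 15/16.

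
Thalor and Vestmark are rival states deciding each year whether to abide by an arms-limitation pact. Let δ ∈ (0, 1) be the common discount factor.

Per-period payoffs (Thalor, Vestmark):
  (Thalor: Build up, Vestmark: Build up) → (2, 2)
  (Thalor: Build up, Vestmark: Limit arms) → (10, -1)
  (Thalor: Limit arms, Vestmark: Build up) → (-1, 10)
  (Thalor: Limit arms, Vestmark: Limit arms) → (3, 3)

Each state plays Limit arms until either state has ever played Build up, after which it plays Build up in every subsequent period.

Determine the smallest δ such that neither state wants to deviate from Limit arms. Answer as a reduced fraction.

3/(1−δ) ≥ 10 + 2δ/(1−δ)
3 ≥ 10 − 8δ
δ ≥ 7/8.

7/8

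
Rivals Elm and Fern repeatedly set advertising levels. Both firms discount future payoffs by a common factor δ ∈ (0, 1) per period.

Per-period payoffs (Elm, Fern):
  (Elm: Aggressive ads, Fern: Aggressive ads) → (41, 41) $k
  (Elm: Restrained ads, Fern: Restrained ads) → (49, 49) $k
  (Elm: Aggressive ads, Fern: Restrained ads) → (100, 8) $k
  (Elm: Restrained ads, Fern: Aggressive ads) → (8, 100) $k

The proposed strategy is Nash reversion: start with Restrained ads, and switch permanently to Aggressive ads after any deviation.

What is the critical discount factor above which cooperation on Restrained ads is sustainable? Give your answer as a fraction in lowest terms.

49/(1−δ) ≥ 100 + 41δ/(1−δ)
49 ≥ 100 − 59δ
δ ≥ 51/59.

51/59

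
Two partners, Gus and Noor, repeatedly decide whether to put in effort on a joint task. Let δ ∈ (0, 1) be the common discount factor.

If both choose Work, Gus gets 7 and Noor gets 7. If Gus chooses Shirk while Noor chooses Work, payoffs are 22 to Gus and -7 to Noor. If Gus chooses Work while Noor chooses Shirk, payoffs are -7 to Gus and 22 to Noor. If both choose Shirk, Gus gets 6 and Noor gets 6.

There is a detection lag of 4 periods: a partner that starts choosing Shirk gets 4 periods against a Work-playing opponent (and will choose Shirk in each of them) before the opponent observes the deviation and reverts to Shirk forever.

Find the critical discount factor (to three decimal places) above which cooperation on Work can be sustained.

The best deviation is to choose Shirk for all 4 undetected periods, earning 22 each, then 6 forever once detected.
Deviation value: 22(1−δ^4)/(1−δ) + 6δ^4/(1−δ); cooperation value: 7/(1−δ).
IC: 7 ≥ 22(1−δ^4) + 6δ^4 = 22 − 16δ^4.
So δ^4 ≥ 15/16, giving δ ≥ (15/16)^(1/4) ≈ 0.984.

0.984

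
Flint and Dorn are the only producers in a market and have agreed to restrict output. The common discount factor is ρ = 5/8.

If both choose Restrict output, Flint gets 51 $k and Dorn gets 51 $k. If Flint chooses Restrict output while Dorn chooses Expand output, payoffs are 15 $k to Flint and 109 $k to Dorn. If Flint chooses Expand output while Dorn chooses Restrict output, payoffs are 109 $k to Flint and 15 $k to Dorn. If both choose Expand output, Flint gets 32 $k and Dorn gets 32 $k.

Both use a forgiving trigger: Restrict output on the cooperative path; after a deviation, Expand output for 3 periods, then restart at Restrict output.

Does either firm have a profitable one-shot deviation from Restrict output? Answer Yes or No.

A one-shot deviation gives 109 now, then 32 for 3 periods, then back to 51.
Gain from deviating: (109−51) today; loss: (51−32) in each of the next 3 periods.
No-deviation condition: (51−32)(ρ+…+ρ^3) ≥ 109−51, i.e. ρ+…+ρ^3 ≥ 58/19.
At ρ = 5/8: ρ+…+ρ^3 = 1.2598 < 3.0526.
So cooperation is not sustainable.

Yes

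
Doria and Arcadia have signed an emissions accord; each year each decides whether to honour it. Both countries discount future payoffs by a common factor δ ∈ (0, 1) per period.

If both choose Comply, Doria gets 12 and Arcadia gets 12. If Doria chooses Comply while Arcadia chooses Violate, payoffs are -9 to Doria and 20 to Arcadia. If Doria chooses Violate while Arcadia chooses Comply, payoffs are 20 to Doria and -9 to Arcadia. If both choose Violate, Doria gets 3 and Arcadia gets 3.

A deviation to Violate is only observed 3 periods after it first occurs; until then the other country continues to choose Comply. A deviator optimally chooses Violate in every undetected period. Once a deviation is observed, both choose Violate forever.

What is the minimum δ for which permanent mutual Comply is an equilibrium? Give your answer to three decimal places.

A deviator earns 20 for 3 periods, then 3 forever; cooperating earns 12 forever. Multiplying the IC by (1−δ):
12 ≥ 20(1−δ^3) + 3δ^3, so 17·δ^3 ≥ 8 and δ^3 ≥ 8/17.
δ ≥ (8/17)^(1/3) ≈ 0.778.

0.778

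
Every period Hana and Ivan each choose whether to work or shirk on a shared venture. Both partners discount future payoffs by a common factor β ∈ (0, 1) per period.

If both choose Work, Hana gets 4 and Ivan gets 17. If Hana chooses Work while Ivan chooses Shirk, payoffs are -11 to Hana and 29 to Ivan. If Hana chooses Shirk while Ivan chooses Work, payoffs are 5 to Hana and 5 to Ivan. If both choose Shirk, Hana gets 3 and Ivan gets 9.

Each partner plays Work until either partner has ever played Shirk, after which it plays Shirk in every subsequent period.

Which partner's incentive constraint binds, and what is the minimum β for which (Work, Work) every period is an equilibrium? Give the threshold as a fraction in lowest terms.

For Hana: deviation gain 5−4 = 1, per-period punishment loss 4−3 = 1. IC gives β ≥ 1/2.
For Ivan: gain 12, loss 8 per period, so β ≥ 12/20 = 3/5.
The tighter constraint is Ivan's, so cooperation needs β ≥ 3/5.

Ivan; β ≥ 3/5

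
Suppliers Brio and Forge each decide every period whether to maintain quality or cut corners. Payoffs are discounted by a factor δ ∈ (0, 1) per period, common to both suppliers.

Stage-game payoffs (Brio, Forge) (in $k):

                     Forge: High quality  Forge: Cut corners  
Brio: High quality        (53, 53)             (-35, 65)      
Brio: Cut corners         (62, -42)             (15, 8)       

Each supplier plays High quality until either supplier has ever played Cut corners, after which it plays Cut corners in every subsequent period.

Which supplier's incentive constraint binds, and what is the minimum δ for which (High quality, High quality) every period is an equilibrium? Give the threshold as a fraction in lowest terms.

Forge; δ ≥ 4/19

Brio's threshold: (62−53)/(62−15) = 9/47.
Forge's threshold: (65−53)/(65−8) = 4/19.
9/47 < 4/19, so Forge binds and δ* = 4/19.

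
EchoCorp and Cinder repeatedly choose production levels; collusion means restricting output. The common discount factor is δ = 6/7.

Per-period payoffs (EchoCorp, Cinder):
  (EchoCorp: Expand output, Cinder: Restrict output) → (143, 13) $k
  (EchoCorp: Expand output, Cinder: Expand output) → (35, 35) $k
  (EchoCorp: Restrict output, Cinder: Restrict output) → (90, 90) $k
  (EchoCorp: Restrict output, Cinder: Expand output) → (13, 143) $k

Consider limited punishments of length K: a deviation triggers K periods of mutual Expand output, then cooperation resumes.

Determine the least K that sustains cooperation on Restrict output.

2

Need Σ_{k=1}^{K} δ^k ≥ (143−90)/(90−35) = 0.9636 at δ = 6/7.
At K = 1 the sum is 0.8571 < 0.9636; at K = 2 it is 1.5918 ≥ 0.9636.
So the minimum punishment length is K = 2.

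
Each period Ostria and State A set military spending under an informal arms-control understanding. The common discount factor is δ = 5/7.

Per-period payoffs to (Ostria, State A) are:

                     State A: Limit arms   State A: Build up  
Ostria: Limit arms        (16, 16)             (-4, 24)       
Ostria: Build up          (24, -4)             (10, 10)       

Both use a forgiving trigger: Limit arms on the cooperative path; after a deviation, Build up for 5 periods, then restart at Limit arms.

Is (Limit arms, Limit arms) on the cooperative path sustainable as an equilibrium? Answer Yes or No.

A one-shot deviation gives 24 now, then 10 for 5 periods, then back to 16.
Gain from deviating: (24−16) today; loss: (16−10) in each of the next 5 periods.
No-deviation condition: (16−10)(δ+…+δ^5) ≥ 24−16, i.e. δ+…+δ^5 ≥ 4/3.
At δ = 5/7: δ+…+δ^5 = 2.0352 ≥ 1.3333.
So cooperation is sustainable.

Yes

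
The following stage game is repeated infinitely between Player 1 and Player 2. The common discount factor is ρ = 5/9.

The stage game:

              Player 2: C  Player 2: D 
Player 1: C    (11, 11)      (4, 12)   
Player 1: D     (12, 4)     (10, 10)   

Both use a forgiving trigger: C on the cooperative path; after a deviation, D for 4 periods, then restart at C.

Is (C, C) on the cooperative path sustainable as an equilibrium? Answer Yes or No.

A one-shot deviation gives 12 now, then 10 for 4 periods, then back to 11.
Gain from deviating: (12−11) today; loss: (11−10) in each of the next 4 periods.
No-deviation condition: (11−10)(ρ+…+ρ^4) ≥ 12−11, i.e. ρ+…+ρ^4 ≥ 1.
At ρ = 5/9: ρ+…+ρ^4 = 1.1309 ≥ 1.0000.
So cooperation is sustainable.

Yes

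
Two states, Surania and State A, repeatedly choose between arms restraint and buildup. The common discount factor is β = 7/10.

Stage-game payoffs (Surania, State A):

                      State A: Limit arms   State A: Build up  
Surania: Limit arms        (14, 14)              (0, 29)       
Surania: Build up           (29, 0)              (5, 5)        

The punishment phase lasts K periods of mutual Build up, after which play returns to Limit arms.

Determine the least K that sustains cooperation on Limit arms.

4

Need Σ_{k=1}^{K} β^k ≥ (29−14)/(14−5) = 1.6667 at β = 7/10.
At K = 3 the sum is 1.5330 < 1.6667; at K = 4 it is 1.7731 ≥ 1.6667.
So the minimum punishment length is K = 4.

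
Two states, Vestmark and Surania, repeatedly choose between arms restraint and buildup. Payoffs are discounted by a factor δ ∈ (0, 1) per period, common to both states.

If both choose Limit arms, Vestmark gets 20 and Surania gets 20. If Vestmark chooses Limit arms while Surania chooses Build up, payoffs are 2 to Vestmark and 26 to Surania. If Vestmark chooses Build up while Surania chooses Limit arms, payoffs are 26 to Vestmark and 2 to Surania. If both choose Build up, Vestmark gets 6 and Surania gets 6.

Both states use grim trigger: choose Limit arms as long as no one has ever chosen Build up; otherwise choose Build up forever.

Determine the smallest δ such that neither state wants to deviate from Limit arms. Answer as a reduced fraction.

20/(1−δ) ≥ 26 + 6δ/(1−δ)
20 ≥ 26 − 20δ
δ ≥ 6/20 = 3/10.

3/10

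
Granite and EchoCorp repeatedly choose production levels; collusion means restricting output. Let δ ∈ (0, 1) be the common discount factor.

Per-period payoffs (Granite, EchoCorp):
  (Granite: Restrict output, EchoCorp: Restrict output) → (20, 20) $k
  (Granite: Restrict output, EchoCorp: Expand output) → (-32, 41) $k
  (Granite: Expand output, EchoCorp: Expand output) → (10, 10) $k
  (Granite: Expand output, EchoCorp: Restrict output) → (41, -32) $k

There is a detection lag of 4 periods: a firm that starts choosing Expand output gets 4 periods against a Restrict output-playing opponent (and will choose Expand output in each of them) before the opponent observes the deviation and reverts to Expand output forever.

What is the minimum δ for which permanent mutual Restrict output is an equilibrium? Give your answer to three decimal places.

0.907

Deviating for the 4 undetected periods gains 41−20 = 21 per period over cooperation, then loses 20−10 = 10 per period forever once punishment starts.
Gain: 21(1 + δ + … + δ^3); loss: 10·δ^4/(1−δ).
No profitable deviation ⇔ 21(1−δ^4) ≤ 10·δ^4, i.e. δ^4 ≥ 21/(21+10) = 21/31.
Hence δ ≥ (21/31)^(1/4) ≈ 0.907.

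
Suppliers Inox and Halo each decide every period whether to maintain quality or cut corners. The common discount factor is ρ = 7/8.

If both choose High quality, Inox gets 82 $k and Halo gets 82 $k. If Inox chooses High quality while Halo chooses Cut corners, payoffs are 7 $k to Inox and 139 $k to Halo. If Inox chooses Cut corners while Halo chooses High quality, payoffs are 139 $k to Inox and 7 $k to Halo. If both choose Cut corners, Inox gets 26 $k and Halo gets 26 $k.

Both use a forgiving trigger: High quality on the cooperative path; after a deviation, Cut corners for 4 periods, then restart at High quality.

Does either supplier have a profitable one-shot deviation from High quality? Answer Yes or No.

Comparing payoff streams over the 5 periods until play realigns: cooperate → 82(1+ρ+…+ρ^4); deviate → 139 + 26(ρ+…+ρ^4).
Cooperation is sustained iff (82−26)(ρ+…+ρ^4) ≥ 139−82.
ρ+…+ρ^4 = 7/8·(1−(7/8)^4)/(1−7/8) = 2.8967, and (139−82)/(82−26) = 1.0179.
2.8967 ≥ 1.0179, so cooperation is sustainable.

No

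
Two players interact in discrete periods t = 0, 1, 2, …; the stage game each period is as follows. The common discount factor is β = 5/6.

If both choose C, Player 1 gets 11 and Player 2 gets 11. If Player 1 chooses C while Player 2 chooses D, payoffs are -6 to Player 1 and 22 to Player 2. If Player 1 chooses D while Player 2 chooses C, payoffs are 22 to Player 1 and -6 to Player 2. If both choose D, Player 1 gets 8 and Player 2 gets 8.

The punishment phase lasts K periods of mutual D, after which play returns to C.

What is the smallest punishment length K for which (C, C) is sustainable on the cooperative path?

Need Σ_{k=1}^{K} β^k ≥ (22−11)/(11−8) = 3.6667 at β = 5/6.
At K = 7 the sum is 3.6046 < 3.6667; at K = 8 it is 3.8372 ≥ 3.6667.
So the minimum punishment length is K = 8.

8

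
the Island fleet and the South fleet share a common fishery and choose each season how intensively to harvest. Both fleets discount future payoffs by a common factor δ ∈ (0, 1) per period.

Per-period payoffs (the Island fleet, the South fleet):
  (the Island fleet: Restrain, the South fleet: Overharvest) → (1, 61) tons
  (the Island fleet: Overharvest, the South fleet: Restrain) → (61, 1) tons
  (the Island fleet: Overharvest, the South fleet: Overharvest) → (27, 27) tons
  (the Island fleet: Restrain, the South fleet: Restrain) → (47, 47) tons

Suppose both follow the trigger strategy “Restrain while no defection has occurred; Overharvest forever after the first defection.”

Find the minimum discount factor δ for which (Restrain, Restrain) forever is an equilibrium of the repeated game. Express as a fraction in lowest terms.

7/17

47/(1−δ) ≥ 61 + 27δ/(1−δ)
47 ≥ 61 − 34δ
δ ≥ 14/34 = 7/17.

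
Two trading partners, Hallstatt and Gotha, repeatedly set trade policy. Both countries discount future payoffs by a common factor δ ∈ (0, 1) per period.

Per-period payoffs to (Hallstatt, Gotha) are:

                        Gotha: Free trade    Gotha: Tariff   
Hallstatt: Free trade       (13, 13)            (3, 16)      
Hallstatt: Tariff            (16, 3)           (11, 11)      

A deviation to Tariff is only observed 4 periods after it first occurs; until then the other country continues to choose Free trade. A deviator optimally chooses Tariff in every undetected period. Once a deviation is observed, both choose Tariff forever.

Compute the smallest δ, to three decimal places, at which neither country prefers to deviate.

0.880

Deviating for the 4 undetected periods gains 16−13 = 3 per period over cooperation, then loses 13−11 = 2 per period forever once punishment starts.
Gain: 3(1 + δ + … + δ^3); loss: 2·δ^4/(1−δ).
No profitable deviation ⇔ 3(1−δ^4) ≤ 2·δ^4, i.e. δ^4 ≥ 3/(3+2) = 3/5.
Hence δ ≥ (3/5)^(1/4) ≈ 0.880.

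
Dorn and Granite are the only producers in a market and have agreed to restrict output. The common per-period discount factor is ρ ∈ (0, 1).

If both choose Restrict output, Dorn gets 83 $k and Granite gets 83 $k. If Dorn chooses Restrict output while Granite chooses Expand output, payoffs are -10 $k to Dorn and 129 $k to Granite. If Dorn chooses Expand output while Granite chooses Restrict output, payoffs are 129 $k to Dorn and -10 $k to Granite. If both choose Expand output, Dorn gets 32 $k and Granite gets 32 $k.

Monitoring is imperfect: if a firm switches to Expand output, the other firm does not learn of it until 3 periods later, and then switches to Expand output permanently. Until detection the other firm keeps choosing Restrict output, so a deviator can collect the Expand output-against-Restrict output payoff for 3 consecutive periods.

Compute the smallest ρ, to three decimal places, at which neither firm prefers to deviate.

Deviating for the 3 undetected periods gains 129−83 = 46 per period over cooperation, then loses 83−32 = 51 per period forever once punishment starts.
Gain: 46(1 + ρ + … + ρ^2); loss: 51·ρ^3/(1−ρ).
No profitable deviation ⇔ 46(1−ρ^3) ≤ 51·ρ^3, i.e. ρ^3 ≥ 46/(46+51) = 46/97.
Hence ρ ≥ (46/97)^(1/3) ≈ 0.780.

0.780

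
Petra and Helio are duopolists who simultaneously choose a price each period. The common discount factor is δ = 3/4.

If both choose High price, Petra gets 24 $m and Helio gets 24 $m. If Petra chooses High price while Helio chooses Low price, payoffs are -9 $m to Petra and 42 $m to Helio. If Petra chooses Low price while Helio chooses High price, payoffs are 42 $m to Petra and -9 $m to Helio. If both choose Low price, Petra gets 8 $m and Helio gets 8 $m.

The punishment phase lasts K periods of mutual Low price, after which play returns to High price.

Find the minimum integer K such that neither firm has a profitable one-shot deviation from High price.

2

No profitable deviation requires (24−8)(δ+…+δ^K) ≥ 42−24, i.e. δ+…+δ^K ≥ 9/8 ≈ 1.1250.
With δ = 3/4, the partial sums are K=1: 0.7500, K=2: 1.3125.
K = 2 is the first length at which the sum reaches 1.1250.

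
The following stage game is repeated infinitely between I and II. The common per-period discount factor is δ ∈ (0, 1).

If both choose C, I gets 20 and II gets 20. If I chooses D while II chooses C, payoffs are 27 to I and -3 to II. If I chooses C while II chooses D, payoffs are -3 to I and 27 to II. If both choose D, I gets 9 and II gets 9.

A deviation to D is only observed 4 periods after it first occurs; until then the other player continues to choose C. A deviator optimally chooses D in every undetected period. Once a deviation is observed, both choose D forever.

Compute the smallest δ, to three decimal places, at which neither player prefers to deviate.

0.790

The best deviation is to choose D for all 4 undetected periods, earning 27 each, then 9 forever once detected.
Deviation value: 27(1−δ^4)/(1−δ) + 9δ^4/(1−δ); cooperation value: 20/(1−δ).
IC: 20 ≥ 27(1−δ^4) + 9δ^4 = 27 − 18δ^4.
So δ^4 ≥ 7/18, giving δ ≥ (7/18)^(1/4) ≈ 0.790.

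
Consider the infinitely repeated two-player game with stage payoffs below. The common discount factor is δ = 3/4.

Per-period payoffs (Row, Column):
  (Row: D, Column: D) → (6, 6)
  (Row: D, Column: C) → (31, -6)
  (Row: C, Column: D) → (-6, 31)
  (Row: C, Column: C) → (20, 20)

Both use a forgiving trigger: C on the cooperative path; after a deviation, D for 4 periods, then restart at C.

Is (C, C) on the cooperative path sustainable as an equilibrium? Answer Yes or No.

IC: δ+…+δ^4 ≥ (31−20)/(20−6) = 11/14.
At δ = 3/4: partial sum = 2.0508 ≥ 0.7857. Cooperation sustainable.

Yes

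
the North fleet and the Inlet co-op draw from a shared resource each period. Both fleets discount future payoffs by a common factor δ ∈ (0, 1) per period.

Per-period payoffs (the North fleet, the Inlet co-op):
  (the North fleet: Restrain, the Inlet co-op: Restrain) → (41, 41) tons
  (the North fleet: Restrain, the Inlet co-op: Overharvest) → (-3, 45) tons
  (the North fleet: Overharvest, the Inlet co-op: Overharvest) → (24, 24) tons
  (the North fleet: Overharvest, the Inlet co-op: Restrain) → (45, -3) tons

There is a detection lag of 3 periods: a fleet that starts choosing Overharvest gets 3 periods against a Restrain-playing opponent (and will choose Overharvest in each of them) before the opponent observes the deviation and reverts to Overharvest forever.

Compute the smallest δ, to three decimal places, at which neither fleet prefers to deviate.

0.575

A deviator earns 45 for 3 periods, then 24 forever; cooperating earns 41 forever. Multiplying the IC by (1−δ):
41 ≥ 45(1−δ^3) + 24δ^3, so 21·δ^3 ≥ 4 and δ^3 ≥ 4/21.
δ ≥ (4/21)^(1/3) ≈ 0.575.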